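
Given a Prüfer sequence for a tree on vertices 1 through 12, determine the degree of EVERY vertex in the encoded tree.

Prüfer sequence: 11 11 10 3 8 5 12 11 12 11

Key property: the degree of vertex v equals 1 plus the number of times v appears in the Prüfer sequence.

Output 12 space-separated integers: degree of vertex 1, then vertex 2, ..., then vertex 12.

p_1 = 11: count[11] becomes 1
p_2 = 11: count[11] becomes 2
p_3 = 10: count[10] becomes 1
p_4 = 3: count[3] becomes 1
p_5 = 8: count[8] becomes 1
p_6 = 5: count[5] becomes 1
p_7 = 12: count[12] becomes 1
p_8 = 11: count[11] becomes 3
p_9 = 12: count[12] becomes 2
p_10 = 11: count[11] becomes 4
Degrees (1 + count): deg[1]=1+0=1, deg[2]=1+0=1, deg[3]=1+1=2, deg[4]=1+0=1, deg[5]=1+1=2, deg[6]=1+0=1, deg[7]=1+0=1, deg[8]=1+1=2, deg[9]=1+0=1, deg[10]=1+1=2, deg[11]=1+4=5, deg[12]=1+2=3

Answer: 1 1 2 1 2 1 1 2 1 2 5 3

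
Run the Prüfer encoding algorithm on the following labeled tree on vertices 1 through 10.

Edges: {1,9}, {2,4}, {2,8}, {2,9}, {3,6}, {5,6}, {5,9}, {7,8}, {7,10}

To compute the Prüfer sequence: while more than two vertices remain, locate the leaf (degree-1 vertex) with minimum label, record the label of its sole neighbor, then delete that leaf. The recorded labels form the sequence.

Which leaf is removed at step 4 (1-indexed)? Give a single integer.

Answer: 6

Derivation:
Step 1: current leaves = {1,3,4,10}. Remove leaf 1 (neighbor: 9).
Step 2: current leaves = {3,4,10}. Remove leaf 3 (neighbor: 6).
Step 3: current leaves = {4,6,10}. Remove leaf 4 (neighbor: 2).
Step 4: current leaves = {6,10}. Remove leaf 6 (neighbor: 5).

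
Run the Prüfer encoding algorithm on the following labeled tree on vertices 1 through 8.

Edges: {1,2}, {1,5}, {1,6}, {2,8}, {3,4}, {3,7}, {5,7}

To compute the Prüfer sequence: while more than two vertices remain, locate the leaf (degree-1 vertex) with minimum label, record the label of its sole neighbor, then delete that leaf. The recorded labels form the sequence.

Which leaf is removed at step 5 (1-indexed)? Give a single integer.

Step 1: current leaves = {4,6,8}. Remove leaf 4 (neighbor: 3).
Step 2: current leaves = {3,6,8}. Remove leaf 3 (neighbor: 7).
Step 3: current leaves = {6,7,8}. Remove leaf 6 (neighbor: 1).
Step 4: current leaves = {7,8}. Remove leaf 7 (neighbor: 5).
Step 5: current leaves = {5,8}. Remove leaf 5 (neighbor: 1).

Answer: 5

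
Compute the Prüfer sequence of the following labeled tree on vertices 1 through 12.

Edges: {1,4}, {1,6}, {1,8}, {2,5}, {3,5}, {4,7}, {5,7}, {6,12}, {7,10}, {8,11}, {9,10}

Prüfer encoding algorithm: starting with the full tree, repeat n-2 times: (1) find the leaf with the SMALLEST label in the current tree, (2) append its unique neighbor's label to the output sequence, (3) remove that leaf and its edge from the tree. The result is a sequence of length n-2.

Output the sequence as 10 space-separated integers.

Answer: 5 5 7 10 7 4 1 8 1 6

Derivation:
Step 1: leaves = {2,3,9,11,12}. Remove smallest leaf 2, emit neighbor 5.
Step 2: leaves = {3,9,11,12}. Remove smallest leaf 3, emit neighbor 5.
Step 3: leaves = {5,9,11,12}. Remove smallest leaf 5, emit neighbor 7.
Step 4: leaves = {9,11,12}. Remove smallest leaf 9, emit neighbor 10.
Step 5: leaves = {10,11,12}. Remove smallest leaf 10, emit neighbor 7.
Step 6: leaves = {7,11,12}. Remove smallest leaf 7, emit neighbor 4.
Step 7: leaves = {4,11,12}. Remove smallest leaf 4, emit neighbor 1.
Step 8: leaves = {11,12}. Remove smallest leaf 11, emit neighbor 8.
Step 9: leaves = {8,12}. Remove smallest leaf 8, emit neighbor 1.
Step 10: leaves = {1,12}. Remove smallest leaf 1, emit neighbor 6.
Done: 2 vertices remain (6, 12). Sequence = [5 5 7 10 7 4 1 8 1 6]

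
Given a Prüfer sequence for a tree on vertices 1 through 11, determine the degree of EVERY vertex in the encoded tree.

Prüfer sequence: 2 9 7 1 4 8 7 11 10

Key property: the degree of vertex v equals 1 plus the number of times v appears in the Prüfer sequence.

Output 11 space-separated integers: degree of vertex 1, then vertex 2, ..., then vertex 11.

p_1 = 2: count[2] becomes 1
p_2 = 9: count[9] becomes 1
p_3 = 7: count[7] becomes 1
p_4 = 1: count[1] becomes 1
p_5 = 4: count[4] becomes 1
p_6 = 8: count[8] becomes 1
p_7 = 7: count[7] becomes 2
p_8 = 11: count[11] becomes 1
p_9 = 10: count[10] becomes 1
Degrees (1 + count): deg[1]=1+1=2, deg[2]=1+1=2, deg[3]=1+0=1, deg[4]=1+1=2, deg[5]=1+0=1, deg[6]=1+0=1, deg[7]=1+2=3, deg[8]=1+1=2, deg[9]=1+1=2, deg[10]=1+1=2, deg[11]=1+1=2

Answer: 2 2 1 2 1 1 3 2 2 2 2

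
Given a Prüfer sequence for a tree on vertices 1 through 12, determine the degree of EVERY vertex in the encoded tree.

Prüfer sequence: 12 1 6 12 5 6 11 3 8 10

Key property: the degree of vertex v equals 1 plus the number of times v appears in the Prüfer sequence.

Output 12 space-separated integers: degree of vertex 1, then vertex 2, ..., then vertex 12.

Answer: 2 1 2 1 2 3 1 2 1 2 2 3

Derivation:
p_1 = 12: count[12] becomes 1
p_2 = 1: count[1] becomes 1
p_3 = 6: count[6] becomes 1
p_4 = 12: count[12] becomes 2
p_5 = 5: count[5] becomes 1
p_6 = 6: count[6] becomes 2
p_7 = 11: count[11] becomes 1
p_8 = 3: count[3] becomes 1
p_9 = 8: count[8] becomes 1
p_10 = 10: count[10] becomes 1
Degrees (1 + count): deg[1]=1+1=2, deg[2]=1+0=1, deg[3]=1+1=2, deg[4]=1+0=1, deg[5]=1+1=2, deg[6]=1+2=3, deg[7]=1+0=1, deg[8]=1+1=2, deg[9]=1+0=1, deg[10]=1+1=2, deg[11]=1+1=2, deg[12]=1+2=3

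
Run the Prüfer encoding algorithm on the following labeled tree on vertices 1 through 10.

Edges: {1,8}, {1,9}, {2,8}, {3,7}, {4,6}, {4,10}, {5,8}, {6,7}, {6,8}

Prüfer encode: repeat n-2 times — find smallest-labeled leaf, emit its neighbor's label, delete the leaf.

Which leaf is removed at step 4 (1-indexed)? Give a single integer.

Step 1: current leaves = {2,3,5,9,10}. Remove leaf 2 (neighbor: 8).
Step 2: current leaves = {3,5,9,10}. Remove leaf 3 (neighbor: 7).
Step 3: current leaves = {5,7,9,10}. Remove leaf 5 (neighbor: 8).
Step 4: current leaves = {7,9,10}. Remove leaf 7 (neighbor: 6).

Answer: 7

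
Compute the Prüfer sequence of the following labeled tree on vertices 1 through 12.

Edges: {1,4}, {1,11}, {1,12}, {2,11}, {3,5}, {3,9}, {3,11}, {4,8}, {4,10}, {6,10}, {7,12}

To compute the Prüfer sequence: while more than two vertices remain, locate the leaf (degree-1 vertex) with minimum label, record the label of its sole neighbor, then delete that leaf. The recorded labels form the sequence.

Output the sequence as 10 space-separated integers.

Answer: 11 3 10 12 4 3 11 4 1 1

Derivation:
Step 1: leaves = {2,5,6,7,8,9}. Remove smallest leaf 2, emit neighbor 11.
Step 2: leaves = {5,6,7,8,9}. Remove smallest leaf 5, emit neighbor 3.
Step 3: leaves = {6,7,8,9}. Remove smallest leaf 6, emit neighbor 10.
Step 4: leaves = {7,8,9,10}. Remove smallest leaf 7, emit neighbor 12.
Step 5: leaves = {8,9,10,12}. Remove smallest leaf 8, emit neighbor 4.
Step 6: leaves = {9,10,12}. Remove smallest leaf 9, emit neighbor 3.
Step 7: leaves = {3,10,12}. Remove smallest leaf 3, emit neighbor 11.
Step 8: leaves = {10,11,12}. Remove smallest leaf 10, emit neighbor 4.
Step 9: leaves = {4,11,12}. Remove smallest leaf 4, emit neighbor 1.
Step 10: leaves = {11,12}. Remove smallest leaf 11, emit neighbor 1.
Done: 2 vertices remain (1, 12). Sequence = [11 3 10 12 4 3 11 4 1 1]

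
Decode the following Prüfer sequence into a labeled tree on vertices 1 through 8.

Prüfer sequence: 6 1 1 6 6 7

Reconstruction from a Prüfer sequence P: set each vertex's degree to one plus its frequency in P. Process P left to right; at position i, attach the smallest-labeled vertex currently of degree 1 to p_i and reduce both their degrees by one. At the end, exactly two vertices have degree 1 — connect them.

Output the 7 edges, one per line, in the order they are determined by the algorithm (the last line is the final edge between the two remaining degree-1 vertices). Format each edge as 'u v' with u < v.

Initial degrees: {1:3, 2:1, 3:1, 4:1, 5:1, 6:4, 7:2, 8:1}
Step 1: smallest deg-1 vertex = 2, p_1 = 6. Add edge {2,6}. Now deg[2]=0, deg[6]=3.
Step 2: smallest deg-1 vertex = 3, p_2 = 1. Add edge {1,3}. Now deg[3]=0, deg[1]=2.
Step 3: smallest deg-1 vertex = 4, p_3 = 1. Add edge {1,4}. Now deg[4]=0, deg[1]=1.
Step 4: smallest deg-1 vertex = 1, p_4 = 6. Add edge {1,6}. Now deg[1]=0, deg[6]=2.
Step 5: smallest deg-1 vertex = 5, p_5 = 6. Add edge {5,6}. Now deg[5]=0, deg[6]=1.
Step 6: smallest deg-1 vertex = 6, p_6 = 7. Add edge {6,7}. Now deg[6]=0, deg[7]=1.
Final: two remaining deg-1 vertices are 7, 8. Add edge {7,8}.

Answer: 2 6
1 3
1 4
1 6
5 6
6 7
7 8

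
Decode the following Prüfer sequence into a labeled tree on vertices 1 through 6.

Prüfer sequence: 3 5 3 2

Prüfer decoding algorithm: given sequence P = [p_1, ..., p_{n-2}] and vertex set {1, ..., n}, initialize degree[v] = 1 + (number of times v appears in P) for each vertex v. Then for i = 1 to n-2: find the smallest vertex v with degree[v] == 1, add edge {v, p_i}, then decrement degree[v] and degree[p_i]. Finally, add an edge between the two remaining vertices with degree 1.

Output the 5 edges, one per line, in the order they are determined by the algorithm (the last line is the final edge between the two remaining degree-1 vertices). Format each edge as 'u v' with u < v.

Answer: 1 3
4 5
3 5
2 3
2 6

Derivation:
Initial degrees: {1:1, 2:2, 3:3, 4:1, 5:2, 6:1}
Step 1: smallest deg-1 vertex = 1, p_1 = 3. Add edge {1,3}. Now deg[1]=0, deg[3]=2.
Step 2: smallest deg-1 vertex = 4, p_2 = 5. Add edge {4,5}. Now deg[4]=0, deg[5]=1.
Step 3: smallest deg-1 vertex = 5, p_3 = 3. Add edge {3,5}. Now deg[5]=0, deg[3]=1.
Step 4: smallest deg-1 vertex = 3, p_4 = 2. Add edge {2,3}. Now deg[3]=0, deg[2]=1.
Final: two remaining deg-1 vertices are 2, 6. Add edge {2,6}.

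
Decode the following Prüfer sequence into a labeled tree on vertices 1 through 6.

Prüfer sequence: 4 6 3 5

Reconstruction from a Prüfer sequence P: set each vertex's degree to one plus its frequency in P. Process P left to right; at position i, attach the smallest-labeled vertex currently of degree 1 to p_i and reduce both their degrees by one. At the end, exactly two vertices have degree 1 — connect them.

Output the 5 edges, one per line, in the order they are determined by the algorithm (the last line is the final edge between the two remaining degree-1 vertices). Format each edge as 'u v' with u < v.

Answer: 1 4
2 6
3 4
3 5
5 6

Derivation:
Initial degrees: {1:1, 2:1, 3:2, 4:2, 5:2, 6:2}
Step 1: smallest deg-1 vertex = 1, p_1 = 4. Add edge {1,4}. Now deg[1]=0, deg[4]=1.
Step 2: smallest deg-1 vertex = 2, p_2 = 6. Add edge {2,6}. Now deg[2]=0, deg[6]=1.
Step 3: smallest deg-1 vertex = 4, p_3 = 3. Add edge {3,4}. Now deg[4]=0, deg[3]=1.
Step 4: smallest deg-1 vertex = 3, p_4 = 5. Add edge {3,5}. Now deg[3]=0, deg[5]=1.
Final: two remaining deg-1 vertices are 5, 6. Add edge {5,6}.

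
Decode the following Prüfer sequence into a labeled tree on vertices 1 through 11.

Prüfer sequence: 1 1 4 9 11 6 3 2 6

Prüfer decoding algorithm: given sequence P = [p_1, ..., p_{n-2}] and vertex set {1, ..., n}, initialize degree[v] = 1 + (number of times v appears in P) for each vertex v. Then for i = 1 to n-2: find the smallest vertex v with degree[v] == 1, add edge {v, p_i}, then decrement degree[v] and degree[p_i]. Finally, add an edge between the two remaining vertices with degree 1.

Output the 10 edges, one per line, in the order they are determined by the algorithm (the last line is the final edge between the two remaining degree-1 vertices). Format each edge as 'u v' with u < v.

Answer: 1 5
1 7
1 4
4 9
8 11
6 9
3 10
2 3
2 6
6 11

Derivation:
Initial degrees: {1:3, 2:2, 3:2, 4:2, 5:1, 6:3, 7:1, 8:1, 9:2, 10:1, 11:2}
Step 1: smallest deg-1 vertex = 5, p_1 = 1. Add edge {1,5}. Now deg[5]=0, deg[1]=2.
Step 2: smallest deg-1 vertex = 7, p_2 = 1. Add edge {1,7}. Now deg[7]=0, deg[1]=1.
Step 3: smallest deg-1 vertex = 1, p_3 = 4. Add edge {1,4}. Now deg[1]=0, deg[4]=1.
Step 4: smallest deg-1 vertex = 4, p_4 = 9. Add edge {4,9}. Now deg[4]=0, deg[9]=1.
Step 5: smallest deg-1 vertex = 8, p_5 = 11. Add edge {8,11}. Now deg[8]=0, deg[11]=1.
Step 6: smallest deg-1 vertex = 9, p_6 = 6. Add edge {6,9}. Now deg[9]=0, deg[6]=2.
Step 7: smallest deg-1 vertex = 10, p_7 = 3. Add edge {3,10}. Now deg[10]=0, deg[3]=1.
Step 8: smallest deg-1 vertex = 3, p_8 = 2. Add edge {2,3}. Now deg[3]=0, deg[2]=1.
Step 9: smallest deg-1 vertex = 2, p_9 = 6. Add edge {2,6}. Now deg[2]=0, deg[6]=1.
Final: two remaining deg-1 vertices are 6, 11. Add edge {6,11}.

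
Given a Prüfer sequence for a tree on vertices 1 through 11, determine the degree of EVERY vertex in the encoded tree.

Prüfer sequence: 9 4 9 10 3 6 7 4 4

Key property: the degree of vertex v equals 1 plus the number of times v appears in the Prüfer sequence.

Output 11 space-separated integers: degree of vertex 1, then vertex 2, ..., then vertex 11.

p_1 = 9: count[9] becomes 1
p_2 = 4: count[4] becomes 1
p_3 = 9: count[9] becomes 2
p_4 = 10: count[10] becomes 1
p_5 = 3: count[3] becomes 1
p_6 = 6: count[6] becomes 1
p_7 = 7: count[7] becomes 1
p_8 = 4: count[4] becomes 2
p_9 = 4: count[4] becomes 3
Degrees (1 + count): deg[1]=1+0=1, deg[2]=1+0=1, deg[3]=1+1=2, deg[4]=1+3=4, deg[5]=1+0=1, deg[6]=1+1=2, deg[7]=1+1=2, deg[8]=1+0=1, deg[9]=1+2=3, deg[10]=1+1=2, deg[11]=1+0=1

Answer: 1 1 2 4 1 2 2 1 3 2 1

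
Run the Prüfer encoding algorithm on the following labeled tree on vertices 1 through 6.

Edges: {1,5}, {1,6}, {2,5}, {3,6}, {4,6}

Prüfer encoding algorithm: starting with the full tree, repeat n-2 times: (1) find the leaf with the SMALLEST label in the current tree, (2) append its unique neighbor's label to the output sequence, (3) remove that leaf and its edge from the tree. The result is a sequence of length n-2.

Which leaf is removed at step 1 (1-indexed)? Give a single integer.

Step 1: current leaves = {2,3,4}. Remove leaf 2 (neighbor: 5).

Answer: 2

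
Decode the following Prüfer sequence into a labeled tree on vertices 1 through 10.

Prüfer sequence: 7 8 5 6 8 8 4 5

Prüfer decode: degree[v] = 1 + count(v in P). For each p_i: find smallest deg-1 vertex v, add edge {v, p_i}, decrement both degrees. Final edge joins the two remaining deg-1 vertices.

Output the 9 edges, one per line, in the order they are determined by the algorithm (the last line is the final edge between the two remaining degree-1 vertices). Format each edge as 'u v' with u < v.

Answer: 1 7
2 8
3 5
6 7
6 8
8 9
4 8
4 5
5 10

Derivation:
Initial degrees: {1:1, 2:1, 3:1, 4:2, 5:3, 6:2, 7:2, 8:4, 9:1, 10:1}
Step 1: smallest deg-1 vertex = 1, p_1 = 7. Add edge {1,7}. Now deg[1]=0, deg[7]=1.
Step 2: smallest deg-1 vertex = 2, p_2 = 8. Add edge {2,8}. Now deg[2]=0, deg[8]=3.
Step 3: smallest deg-1 vertex = 3, p_3 = 5. Add edge {3,5}. Now deg[3]=0, deg[5]=2.
Step 4: smallest deg-1 vertex = 7, p_4 = 6. Add edge {6,7}. Now deg[7]=0, deg[6]=1.
Step 5: smallest deg-1 vertex = 6, p_5 = 8. Add edge {6,8}. Now deg[6]=0, deg[8]=2.
Step 6: smallest deg-1 vertex = 9, p_6 = 8. Add edge {8,9}. Now deg[9]=0, deg[8]=1.
Step 7: smallest deg-1 vertex = 8, p_7 = 4. Add edge {4,8}. Now deg[8]=0, deg[4]=1.
Step 8: smallest deg-1 vertex = 4, p_8 = 5. Add edge {4,5}. Now deg[4]=0, deg[5]=1.
Final: two remaining deg-1 vertices are 5, 10. Add edge {5,10}.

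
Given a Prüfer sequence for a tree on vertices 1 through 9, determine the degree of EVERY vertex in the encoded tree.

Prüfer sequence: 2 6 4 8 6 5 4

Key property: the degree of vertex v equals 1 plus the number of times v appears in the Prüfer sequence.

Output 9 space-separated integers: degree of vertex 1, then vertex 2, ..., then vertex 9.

Answer: 1 2 1 3 2 3 1 2 1

Derivation:
p_1 = 2: count[2] becomes 1
p_2 = 6: count[6] becomes 1
p_3 = 4: count[4] becomes 1
p_4 = 8: count[8] becomes 1
p_5 = 6: count[6] becomes 2
p_6 = 5: count[5] becomes 1
p_7 = 4: count[4] becomes 2
Degrees (1 + count): deg[1]=1+0=1, deg[2]=1+1=2, deg[3]=1+0=1, deg[4]=1+2=3, deg[5]=1+1=2, deg[6]=1+2=3, deg[7]=1+0=1, deg[8]=1+1=2, deg[9]=1+0=1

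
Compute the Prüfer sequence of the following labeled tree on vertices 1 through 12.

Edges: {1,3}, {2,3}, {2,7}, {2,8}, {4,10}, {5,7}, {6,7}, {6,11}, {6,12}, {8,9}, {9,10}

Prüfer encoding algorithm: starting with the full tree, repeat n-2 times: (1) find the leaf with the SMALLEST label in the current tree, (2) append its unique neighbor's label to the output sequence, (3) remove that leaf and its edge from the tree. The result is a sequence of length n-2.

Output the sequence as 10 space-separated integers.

Step 1: leaves = {1,4,5,11,12}. Remove smallest leaf 1, emit neighbor 3.
Step 2: leaves = {3,4,5,11,12}. Remove smallest leaf 3, emit neighbor 2.
Step 3: leaves = {4,5,11,12}. Remove smallest leaf 4, emit neighbor 10.
Step 4: leaves = {5,10,11,12}. Remove smallest leaf 5, emit neighbor 7.
Step 5: leaves = {10,11,12}. Remove smallest leaf 10, emit neighbor 9.
Step 6: leaves = {9,11,12}. Remove smallest leaf 9, emit neighbor 8.
Step 7: leaves = {8,11,12}. Remove smallest leaf 8, emit neighbor 2.
Step 8: leaves = {2,11,12}. Remove smallest leaf 2, emit neighbor 7.
Step 9: leaves = {7,11,12}. Remove smallest leaf 7, emit neighbor 6.
Step 10: leaves = {11,12}. Remove smallest leaf 11, emit neighbor 6.
Done: 2 vertices remain (6, 12). Sequence = [3 2 10 7 9 8 2 7 6 6]

Answer: 3 2 10 7 9 8 2 7 6 6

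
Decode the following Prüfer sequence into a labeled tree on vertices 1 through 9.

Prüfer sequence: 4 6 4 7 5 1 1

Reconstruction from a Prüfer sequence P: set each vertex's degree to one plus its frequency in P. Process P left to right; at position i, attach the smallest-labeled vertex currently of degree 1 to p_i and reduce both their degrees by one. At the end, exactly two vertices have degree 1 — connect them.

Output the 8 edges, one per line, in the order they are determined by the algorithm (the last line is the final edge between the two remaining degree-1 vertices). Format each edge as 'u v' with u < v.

Initial degrees: {1:3, 2:1, 3:1, 4:3, 5:2, 6:2, 7:2, 8:1, 9:1}
Step 1: smallest deg-1 vertex = 2, p_1 = 4. Add edge {2,4}. Now deg[2]=0, deg[4]=2.
Step 2: smallest deg-1 vertex = 3, p_2 = 6. Add edge {3,6}. Now deg[3]=0, deg[6]=1.
Step 3: smallest deg-1 vertex = 6, p_3 = 4. Add edge {4,6}. Now deg[6]=0, deg[4]=1.
Step 4: smallest deg-1 vertex = 4, p_4 = 7. Add edge {4,7}. Now deg[4]=0, deg[7]=1.
Step 5: smallest deg-1 vertex = 7, p_5 = 5. Add edge {5,7}. Now deg[7]=0, deg[5]=1.
Step 6: smallest deg-1 vertex = 5, p_6 = 1. Add edge {1,5}. Now deg[5]=0, deg[1]=2.
Step 7: smallest deg-1 vertex = 8, p_7 = 1. Add edge {1,8}. Now deg[8]=0, deg[1]=1.
Final: two remaining deg-1 vertices are 1, 9. Add edge {1,9}.

Answer: 2 4
3 6
4 6
4 7
5 7
1 5
1 8
1 9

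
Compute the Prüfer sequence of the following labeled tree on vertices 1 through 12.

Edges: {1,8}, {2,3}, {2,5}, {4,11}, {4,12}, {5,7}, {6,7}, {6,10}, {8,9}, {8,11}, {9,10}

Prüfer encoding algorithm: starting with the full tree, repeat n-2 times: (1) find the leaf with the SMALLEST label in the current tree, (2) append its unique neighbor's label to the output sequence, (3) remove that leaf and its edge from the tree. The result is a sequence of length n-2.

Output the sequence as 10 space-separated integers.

Step 1: leaves = {1,3,12}. Remove smallest leaf 1, emit neighbor 8.
Step 2: leaves = {3,12}. Remove smallest leaf 3, emit neighbor 2.
Step 3: leaves = {2,12}. Remove smallest leaf 2, emit neighbor 5.
Step 4: leaves = {5,12}. Remove smallest leaf 5, emit neighbor 7.
Step 5: leaves = {7,12}. Remove smallest leaf 7, emit neighbor 6.
Step 6: leaves = {6,12}. Remove smallest leaf 6, emit neighbor 10.
Step 7: leaves = {10,12}. Remove smallest leaf 10, emit neighbor 9.
Step 8: leaves = {9,12}. Remove smallest leaf 9, emit neighbor 8.
Step 9: leaves = {8,12}. Remove smallest leaf 8, emit neighbor 11.
Step 10: leaves = {11,12}. Remove smallest leaf 11, emit neighbor 4.
Done: 2 vertices remain (4, 12). Sequence = [8 2 5 7 6 10 9 8 11 4]

Answer: 8 2 5 7 6 10 9 8 11 4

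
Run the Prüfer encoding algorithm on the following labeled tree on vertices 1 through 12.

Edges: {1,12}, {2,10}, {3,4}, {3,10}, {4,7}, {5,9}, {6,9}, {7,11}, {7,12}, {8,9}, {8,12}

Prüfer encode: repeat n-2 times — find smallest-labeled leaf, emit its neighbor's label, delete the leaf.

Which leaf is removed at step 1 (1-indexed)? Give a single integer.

Step 1: current leaves = {1,2,5,6,11}. Remove leaf 1 (neighbor: 12).

Answer: 1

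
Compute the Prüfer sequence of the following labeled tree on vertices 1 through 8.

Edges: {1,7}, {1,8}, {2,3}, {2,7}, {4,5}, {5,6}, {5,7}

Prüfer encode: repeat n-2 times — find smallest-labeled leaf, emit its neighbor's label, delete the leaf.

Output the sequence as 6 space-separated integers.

Step 1: leaves = {3,4,6,8}. Remove smallest leaf 3, emit neighbor 2.
Step 2: leaves = {2,4,6,8}. Remove smallest leaf 2, emit neighbor 7.
Step 3: leaves = {4,6,8}. Remove smallest leaf 4, emit neighbor 5.
Step 4: leaves = {6,8}. Remove smallest leaf 6, emit neighbor 5.
Step 5: leaves = {5,8}. Remove smallest leaf 5, emit neighbor 7.
Step 6: leaves = {7,8}. Remove smallest leaf 7, emit neighbor 1.
Done: 2 vertices remain (1, 8). Sequence = [2 7 5 5 7 1]

Answer: 2 7 5 5 7 1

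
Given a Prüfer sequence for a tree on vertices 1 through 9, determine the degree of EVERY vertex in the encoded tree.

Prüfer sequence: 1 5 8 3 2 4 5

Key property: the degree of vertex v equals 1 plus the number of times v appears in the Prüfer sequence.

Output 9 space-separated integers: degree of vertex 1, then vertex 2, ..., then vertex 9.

p_1 = 1: count[1] becomes 1
p_2 = 5: count[5] becomes 1
p_3 = 8: count[8] becomes 1
p_4 = 3: count[3] becomes 1
p_5 = 2: count[2] becomes 1
p_6 = 4: count[4] becomes 1
p_7 = 5: count[5] becomes 2
Degrees (1 + count): deg[1]=1+1=2, deg[2]=1+1=2, deg[3]=1+1=2, deg[4]=1+1=2, deg[5]=1+2=3, deg[6]=1+0=1, deg[7]=1+0=1, deg[8]=1+1=2, deg[9]=1+0=1

Answer: 2 2 2 2 3 1 1 2 1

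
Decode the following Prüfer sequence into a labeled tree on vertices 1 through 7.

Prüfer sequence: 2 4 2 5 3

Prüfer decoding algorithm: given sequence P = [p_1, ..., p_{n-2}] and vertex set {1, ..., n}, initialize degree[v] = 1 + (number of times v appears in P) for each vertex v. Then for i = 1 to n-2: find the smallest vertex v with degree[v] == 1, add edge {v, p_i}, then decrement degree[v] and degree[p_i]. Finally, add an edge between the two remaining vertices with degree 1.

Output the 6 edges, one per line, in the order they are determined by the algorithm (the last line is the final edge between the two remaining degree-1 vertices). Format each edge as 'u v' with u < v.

Initial degrees: {1:1, 2:3, 3:2, 4:2, 5:2, 6:1, 7:1}
Step 1: smallest deg-1 vertex = 1, p_1 = 2. Add edge {1,2}. Now deg[1]=0, deg[2]=2.
Step 2: smallest deg-1 vertex = 6, p_2 = 4. Add edge {4,6}. Now deg[6]=0, deg[4]=1.
Step 3: smallest deg-1 vertex = 4, p_3 = 2. Add edge {2,4}. Now deg[4]=0, deg[2]=1.
Step 4: smallest deg-1 vertex = 2, p_4 = 5. Add edge {2,5}. Now deg[2]=0, deg[5]=1.
Step 5: smallest deg-1 vertex = 5, p_5 = 3. Add edge {3,5}. Now deg[5]=0, deg[3]=1.
Final: two remaining deg-1 vertices are 3, 7. Add edge {3,7}.

Answer: 1 2
4 6
2 4
2 5
3 5
3 7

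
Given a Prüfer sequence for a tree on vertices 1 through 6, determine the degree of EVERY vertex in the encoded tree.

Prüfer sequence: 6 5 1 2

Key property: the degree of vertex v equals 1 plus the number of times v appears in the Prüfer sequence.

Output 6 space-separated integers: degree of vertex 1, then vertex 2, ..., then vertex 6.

p_1 = 6: count[6] becomes 1
p_2 = 5: count[5] becomes 1
p_3 = 1: count[1] becomes 1
p_4 = 2: count[2] becomes 1
Degrees (1 + count): deg[1]=1+1=2, deg[2]=1+1=2, deg[3]=1+0=1, deg[4]=1+0=1, deg[5]=1+1=2, deg[6]=1+1=2

Answer: 2 2 1 1 2 2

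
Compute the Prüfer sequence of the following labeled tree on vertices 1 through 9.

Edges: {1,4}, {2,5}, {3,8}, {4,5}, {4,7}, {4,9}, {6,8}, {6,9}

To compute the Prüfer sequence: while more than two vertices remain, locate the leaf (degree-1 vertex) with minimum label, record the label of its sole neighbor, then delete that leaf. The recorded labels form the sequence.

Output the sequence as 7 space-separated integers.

Step 1: leaves = {1,2,3,7}. Remove smallest leaf 1, emit neighbor 4.
Step 2: leaves = {2,3,7}. Remove smallest leaf 2, emit neighbor 5.
Step 3: leaves = {3,5,7}. Remove smallest leaf 3, emit neighbor 8.
Step 4: leaves = {5,7,8}. Remove smallest leaf 5, emit neighbor 4.
Step 5: leaves = {7,8}. Remove smallest leaf 7, emit neighbor 4.
Step 6: leaves = {4,8}. Remove smallest leaf 4, emit neighbor 9.
Step 7: leaves = {8,9}. Remove smallest leaf 8, emit neighbor 6.
Done: 2 vertices remain (6, 9). Sequence = [4 5 8 4 4 9 6]

Answer: 4 5 8 4 4 9 6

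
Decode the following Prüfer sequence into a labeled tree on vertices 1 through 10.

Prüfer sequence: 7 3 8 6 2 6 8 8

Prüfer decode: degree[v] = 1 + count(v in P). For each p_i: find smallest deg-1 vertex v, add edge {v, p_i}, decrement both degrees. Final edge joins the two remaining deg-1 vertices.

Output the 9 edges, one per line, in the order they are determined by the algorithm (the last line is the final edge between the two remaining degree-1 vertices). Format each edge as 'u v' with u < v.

Answer: 1 7
3 4
3 8
5 6
2 7
2 6
6 8
8 9
8 10

Derivation:
Initial degrees: {1:1, 2:2, 3:2, 4:1, 5:1, 6:3, 7:2, 8:4, 9:1, 10:1}
Step 1: smallest deg-1 vertex = 1, p_1 = 7. Add edge {1,7}. Now deg[1]=0, deg[7]=1.
Step 2: smallest deg-1 vertex = 4, p_2 = 3. Add edge {3,4}. Now deg[4]=0, deg[3]=1.
Step 3: smallest deg-1 vertex = 3, p_3 = 8. Add edge {3,8}. Now deg[3]=0, deg[8]=3.
Step 4: smallest deg-1 vertex = 5, p_4 = 6. Add edge {5,6}. Now deg[5]=0, deg[6]=2.
Step 5: smallest deg-1 vertex = 7, p_5 = 2. Add edge {2,7}. Now deg[7]=0, deg[2]=1.
Step 6: smallest deg-1 vertex = 2, p_6 = 6. Add edge {2,6}. Now deg[2]=0, deg[6]=1.
Step 7: smallest deg-1 vertex = 6, p_7 = 8. Add edge {6,8}. Now deg[6]=0, deg[8]=2.
Step 8: smallest deg-1 vertex = 9, p_8 = 8. Add edge {8,9}. Now deg[9]=0, deg[8]=1.
Final: two remaining deg-1 vertices are 8, 10. Add edge {8,10}.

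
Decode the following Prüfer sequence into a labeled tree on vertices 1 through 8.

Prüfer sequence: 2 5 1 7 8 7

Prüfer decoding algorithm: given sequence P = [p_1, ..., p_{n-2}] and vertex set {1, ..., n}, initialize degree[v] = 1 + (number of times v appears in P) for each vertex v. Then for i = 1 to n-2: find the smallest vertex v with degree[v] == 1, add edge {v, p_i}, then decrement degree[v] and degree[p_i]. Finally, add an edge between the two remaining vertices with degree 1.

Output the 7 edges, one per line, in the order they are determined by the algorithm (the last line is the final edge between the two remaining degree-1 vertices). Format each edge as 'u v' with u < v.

Initial degrees: {1:2, 2:2, 3:1, 4:1, 5:2, 6:1, 7:3, 8:2}
Step 1: smallest deg-1 vertex = 3, p_1 = 2. Add edge {2,3}. Now deg[3]=0, deg[2]=1.
Step 2: smallest deg-1 vertex = 2, p_2 = 5. Add edge {2,5}. Now deg[2]=0, deg[5]=1.
Step 3: smallest deg-1 vertex = 4, p_3 = 1. Add edge {1,4}. Now deg[4]=0, deg[1]=1.
Step 4: smallest deg-1 vertex = 1, p_4 = 7. Add edge {1,7}. Now deg[1]=0, deg[7]=2.
Step 5: smallest deg-1 vertex = 5, p_5 = 8. Add edge {5,8}. Now deg[5]=0, deg[8]=1.
Step 6: smallest deg-1 vertex = 6, p_6 = 7. Add edge {6,7}. Now deg[6]=0, deg[7]=1.
Final: two remaining deg-1 vertices are 7, 8. Add edge {7,8}.

Answer: 2 3
2 5
1 4
1 7
5 8
6 7
7 8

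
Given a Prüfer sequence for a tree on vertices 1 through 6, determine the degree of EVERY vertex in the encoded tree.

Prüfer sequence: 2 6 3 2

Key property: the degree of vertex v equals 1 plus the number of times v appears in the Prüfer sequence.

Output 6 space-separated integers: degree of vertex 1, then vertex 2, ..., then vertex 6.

p_1 = 2: count[2] becomes 1
p_2 = 6: count[6] becomes 1
p_3 = 3: count[3] becomes 1
p_4 = 2: count[2] becomes 2
Degrees (1 + count): deg[1]=1+0=1, deg[2]=1+2=3, deg[3]=1+1=2, deg[4]=1+0=1, deg[5]=1+0=1, deg[6]=1+1=2

Answer: 1 3 2 1 1 2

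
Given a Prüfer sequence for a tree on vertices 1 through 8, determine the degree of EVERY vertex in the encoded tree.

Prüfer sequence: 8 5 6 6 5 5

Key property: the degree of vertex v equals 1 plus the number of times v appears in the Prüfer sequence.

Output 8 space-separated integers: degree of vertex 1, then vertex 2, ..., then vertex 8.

Answer: 1 1 1 1 4 3 1 2

Derivation:
p_1 = 8: count[8] becomes 1
p_2 = 5: count[5] becomes 1
p_3 = 6: count[6] becomes 1
p_4 = 6: count[6] becomes 2
p_5 = 5: count[5] becomes 2
p_6 = 5: count[5] becomes 3
Degrees (1 + count): deg[1]=1+0=1, deg[2]=1+0=1, deg[3]=1+0=1, deg[4]=1+0=1, deg[5]=1+3=4, deg[6]=1+2=3, deg[7]=1+0=1, deg[8]=1+1=2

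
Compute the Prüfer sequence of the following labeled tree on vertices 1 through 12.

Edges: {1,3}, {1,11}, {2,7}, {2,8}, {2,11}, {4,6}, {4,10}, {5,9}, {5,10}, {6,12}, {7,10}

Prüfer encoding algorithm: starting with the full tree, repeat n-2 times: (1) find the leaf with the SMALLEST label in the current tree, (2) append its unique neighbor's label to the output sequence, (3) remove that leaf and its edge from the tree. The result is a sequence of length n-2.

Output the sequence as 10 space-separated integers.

Step 1: leaves = {3,8,9,12}. Remove smallest leaf 3, emit neighbor 1.
Step 2: leaves = {1,8,9,12}. Remove smallest leaf 1, emit neighbor 11.
Step 3: leaves = {8,9,11,12}. Remove smallest leaf 8, emit neighbor 2.
Step 4: leaves = {9,11,12}. Remove smallest leaf 9, emit neighbor 5.
Step 5: leaves = {5,11,12}. Remove smallest leaf 5, emit neighbor 10.
Step 6: leaves = {11,12}. Remove smallest leaf 11, emit neighbor 2.
Step 7: leaves = {2,12}. Remove smallest leaf 2, emit neighbor 7.
Step 8: leaves = {7,12}. Remove smallest leaf 7, emit neighbor 10.
Step 9: leaves = {10,12}. Remove smallest leaf 10, emit neighbor 4.
Step 10: leaves = {4,12}. Remove smallest leaf 4, emit neighbor 6.
Done: 2 vertices remain (6, 12). Sequence = [1 11 2 5 10 2 7 10 4 6]

Answer: 1 11 2 5 10 2 7 10 4 6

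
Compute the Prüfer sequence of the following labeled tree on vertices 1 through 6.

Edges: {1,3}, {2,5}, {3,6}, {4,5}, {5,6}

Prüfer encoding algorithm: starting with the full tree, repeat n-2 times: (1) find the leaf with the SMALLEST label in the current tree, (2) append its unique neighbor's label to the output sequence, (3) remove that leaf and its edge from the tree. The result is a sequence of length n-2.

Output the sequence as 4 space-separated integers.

Step 1: leaves = {1,2,4}. Remove smallest leaf 1, emit neighbor 3.
Step 2: leaves = {2,3,4}. Remove smallest leaf 2, emit neighbor 5.
Step 3: leaves = {3,4}. Remove smallest leaf 3, emit neighbor 6.
Step 4: leaves = {4,6}. Remove smallest leaf 4, emit neighbor 5.
Done: 2 vertices remain (5, 6). Sequence = [3 5 6 5]

Answer: 3 5 6 5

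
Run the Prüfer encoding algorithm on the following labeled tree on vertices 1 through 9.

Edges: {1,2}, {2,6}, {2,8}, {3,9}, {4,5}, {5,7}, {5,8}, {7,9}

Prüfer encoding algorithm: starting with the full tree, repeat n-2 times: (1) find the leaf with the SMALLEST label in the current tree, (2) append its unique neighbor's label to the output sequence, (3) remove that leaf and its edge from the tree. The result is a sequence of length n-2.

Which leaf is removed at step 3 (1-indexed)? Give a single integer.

Step 1: current leaves = {1,3,4,6}. Remove leaf 1 (neighbor: 2).
Step 2: current leaves = {3,4,6}. Remove leaf 3 (neighbor: 9).
Step 3: current leaves = {4,6,9}. Remove leaf 4 (neighbor: 5).

Answer: 4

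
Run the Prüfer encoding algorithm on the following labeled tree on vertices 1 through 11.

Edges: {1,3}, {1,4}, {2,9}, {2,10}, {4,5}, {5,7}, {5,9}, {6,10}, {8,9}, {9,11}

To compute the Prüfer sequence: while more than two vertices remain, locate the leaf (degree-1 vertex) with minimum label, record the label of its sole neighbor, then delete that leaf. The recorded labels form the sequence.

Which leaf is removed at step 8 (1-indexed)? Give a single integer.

Step 1: current leaves = {3,6,7,8,11}. Remove leaf 3 (neighbor: 1).
Step 2: current leaves = {1,6,7,8,11}. Remove leaf 1 (neighbor: 4).
Step 3: current leaves = {4,6,7,8,11}. Remove leaf 4 (neighbor: 5).
Step 4: current leaves = {6,7,8,11}. Remove leaf 6 (neighbor: 10).
Step 5: current leaves = {7,8,10,11}. Remove leaf 7 (neighbor: 5).
Step 6: current leaves = {5,8,10,11}. Remove leaf 5 (neighbor: 9).
Step 7: current leaves = {8,10,11}. Remove leaf 8 (neighbor: 9).
Step 8: current leaves = {10,11}. Remove leaf 10 (neighbor: 2).

Answer: 10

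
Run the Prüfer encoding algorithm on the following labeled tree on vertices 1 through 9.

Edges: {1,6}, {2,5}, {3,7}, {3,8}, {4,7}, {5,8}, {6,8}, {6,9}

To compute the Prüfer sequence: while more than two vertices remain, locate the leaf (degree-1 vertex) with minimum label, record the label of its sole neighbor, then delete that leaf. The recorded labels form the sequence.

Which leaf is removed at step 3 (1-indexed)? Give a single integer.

Step 1: current leaves = {1,2,4,9}. Remove leaf 1 (neighbor: 6).
Step 2: current leaves = {2,4,9}. Remove leaf 2 (neighbor: 5).
Step 3: current leaves = {4,5,9}. Remove leaf 4 (neighbor: 7).

Answer: 4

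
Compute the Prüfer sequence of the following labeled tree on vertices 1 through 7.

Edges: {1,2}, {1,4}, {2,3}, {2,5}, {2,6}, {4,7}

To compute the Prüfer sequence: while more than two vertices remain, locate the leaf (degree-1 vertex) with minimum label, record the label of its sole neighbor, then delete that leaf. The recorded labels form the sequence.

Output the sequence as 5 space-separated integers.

Step 1: leaves = {3,5,6,7}. Remove smallest leaf 3, emit neighbor 2.
Step 2: leaves = {5,6,7}. Remove smallest leaf 5, emit neighbor 2.
Step 3: leaves = {6,7}. Remove smallest leaf 6, emit neighbor 2.
Step 4: leaves = {2,7}. Remove smallest leaf 2, emit neighbor 1.
Step 5: leaves = {1,7}. Remove smallest leaf 1, emit neighbor 4.
Done: 2 vertices remain (4, 7). Sequence = [2 2 2 1 4]

Answer: 2 2 2 1 4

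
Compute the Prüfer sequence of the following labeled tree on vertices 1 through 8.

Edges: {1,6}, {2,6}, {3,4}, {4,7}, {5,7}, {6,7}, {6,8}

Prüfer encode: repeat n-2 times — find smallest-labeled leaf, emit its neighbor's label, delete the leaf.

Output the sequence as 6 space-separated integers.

Answer: 6 6 4 7 7 6

Derivation:
Step 1: leaves = {1,2,3,5,8}. Remove smallest leaf 1, emit neighbor 6.
Step 2: leaves = {2,3,5,8}. Remove smallest leaf 2, emit neighbor 6.
Step 3: leaves = {3,5,8}. Remove smallest leaf 3, emit neighbor 4.
Step 4: leaves = {4,5,8}. Remove smallest leaf 4, emit neighbor 7.
Step 5: leaves = {5,8}. Remove smallest leaf 5, emit neighbor 7.
Step 6: leaves = {7,8}. Remove smallest leaf 7, emit neighbor 6.
Done: 2 vertices remain (6, 8). Sequence = [6 6 4 7 7 6]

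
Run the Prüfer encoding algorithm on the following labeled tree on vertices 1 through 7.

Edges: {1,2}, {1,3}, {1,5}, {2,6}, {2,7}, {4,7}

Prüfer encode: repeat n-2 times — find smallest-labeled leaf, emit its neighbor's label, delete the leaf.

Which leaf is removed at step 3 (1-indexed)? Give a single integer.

Answer: 5

Derivation:
Step 1: current leaves = {3,4,5,6}. Remove leaf 3 (neighbor: 1).
Step 2: current leaves = {4,5,6}. Remove leaf 4 (neighbor: 7).
Step 3: current leaves = {5,6,7}. Remove leaf 5 (neighbor: 1).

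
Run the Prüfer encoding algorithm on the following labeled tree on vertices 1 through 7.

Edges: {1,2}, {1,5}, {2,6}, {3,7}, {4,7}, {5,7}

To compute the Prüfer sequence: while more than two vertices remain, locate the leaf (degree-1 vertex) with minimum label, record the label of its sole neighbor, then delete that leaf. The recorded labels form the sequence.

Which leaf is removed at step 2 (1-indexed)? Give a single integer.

Step 1: current leaves = {3,4,6}. Remove leaf 3 (neighbor: 7).
Step 2: current leaves = {4,6}. Remove leaf 4 (neighbor: 7).

Answer: 4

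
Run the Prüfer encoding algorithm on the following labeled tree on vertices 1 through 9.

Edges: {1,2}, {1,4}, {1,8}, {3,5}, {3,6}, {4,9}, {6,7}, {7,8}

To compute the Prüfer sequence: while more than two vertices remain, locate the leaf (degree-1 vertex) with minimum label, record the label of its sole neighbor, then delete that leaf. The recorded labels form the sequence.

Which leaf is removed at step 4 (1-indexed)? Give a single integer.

Step 1: current leaves = {2,5,9}. Remove leaf 2 (neighbor: 1).
Step 2: current leaves = {5,9}. Remove leaf 5 (neighbor: 3).
Step 3: current leaves = {3,9}. Remove leaf 3 (neighbor: 6).
Step 4: current leaves = {6,9}. Remove leaf 6 (neighbor: 7).

Answer: 6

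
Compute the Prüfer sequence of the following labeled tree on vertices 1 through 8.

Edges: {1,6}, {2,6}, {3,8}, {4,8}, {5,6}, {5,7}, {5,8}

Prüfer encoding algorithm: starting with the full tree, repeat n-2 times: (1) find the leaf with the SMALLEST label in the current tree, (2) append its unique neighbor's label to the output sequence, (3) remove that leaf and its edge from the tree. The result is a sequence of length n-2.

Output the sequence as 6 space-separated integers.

Answer: 6 6 8 8 5 5

Derivation:
Step 1: leaves = {1,2,3,4,7}. Remove smallest leaf 1, emit neighbor 6.
Step 2: leaves = {2,3,4,7}. Remove smallest leaf 2, emit neighbor 6.
Step 3: leaves = {3,4,6,7}. Remove smallest leaf 3, emit neighbor 8.
Step 4: leaves = {4,6,7}. Remove smallest leaf 4, emit neighbor 8.
Step 5: leaves = {6,7,8}. Remove smallest leaf 6, emit neighbor 5.
Step 6: leaves = {7,8}. Remove smallest leaf 7, emit neighbor 5.
Done: 2 vertices remain (5, 8). Sequence = [6 6 8 8 5 5]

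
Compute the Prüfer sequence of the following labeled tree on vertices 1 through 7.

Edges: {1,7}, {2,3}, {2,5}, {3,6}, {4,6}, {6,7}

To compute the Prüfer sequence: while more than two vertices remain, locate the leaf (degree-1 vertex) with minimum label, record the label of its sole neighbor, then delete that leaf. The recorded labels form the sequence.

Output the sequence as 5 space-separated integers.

Answer: 7 6 2 3 6

Derivation:
Step 1: leaves = {1,4,5}. Remove smallest leaf 1, emit neighbor 7.
Step 2: leaves = {4,5,7}. Remove smallest leaf 4, emit neighbor 6.
Step 3: leaves = {5,7}. Remove smallest leaf 5, emit neighbor 2.
Step 4: leaves = {2,7}. Remove smallest leaf 2, emit neighbor 3.
Step 5: leaves = {3,7}. Remove smallest leaf 3, emit neighbor 6.
Done: 2 vertices remain (6, 7). Sequence = [7 6 2 3 6]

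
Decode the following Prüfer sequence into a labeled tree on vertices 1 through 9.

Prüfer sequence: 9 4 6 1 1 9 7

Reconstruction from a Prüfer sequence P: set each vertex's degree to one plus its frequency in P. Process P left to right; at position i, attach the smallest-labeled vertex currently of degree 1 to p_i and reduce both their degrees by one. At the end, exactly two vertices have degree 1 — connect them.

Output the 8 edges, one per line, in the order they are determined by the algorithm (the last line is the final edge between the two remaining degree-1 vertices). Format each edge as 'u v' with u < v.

Initial degrees: {1:3, 2:1, 3:1, 4:2, 5:1, 6:2, 7:2, 8:1, 9:3}
Step 1: smallest deg-1 vertex = 2, p_1 = 9. Add edge {2,9}. Now deg[2]=0, deg[9]=2.
Step 2: smallest deg-1 vertex = 3, p_2 = 4. Add edge {3,4}. Now deg[3]=0, deg[4]=1.
Step 3: smallest deg-1 vertex = 4, p_3 = 6. Add edge {4,6}. Now deg[4]=0, deg[6]=1.
Step 4: smallest deg-1 vertex = 5, p_4 = 1. Add edge {1,5}. Now deg[5]=0, deg[1]=2.
Step 5: smallest deg-1 vertex = 6, p_5 = 1. Add edge {1,6}. Now deg[6]=0, deg[1]=1.
Step 6: smallest deg-1 vertex = 1, p_6 = 9. Add edge {1,9}. Now deg[1]=0, deg[9]=1.
Step 7: smallest deg-1 vertex = 8, p_7 = 7. Add edge {7,8}. Now deg[8]=0, deg[7]=1.
Final: two remaining deg-1 vertices are 7, 9. Add edge {7,9}.

Answer: 2 9
3 4
4 6
1 5
1 6
1 9
7 8
7 9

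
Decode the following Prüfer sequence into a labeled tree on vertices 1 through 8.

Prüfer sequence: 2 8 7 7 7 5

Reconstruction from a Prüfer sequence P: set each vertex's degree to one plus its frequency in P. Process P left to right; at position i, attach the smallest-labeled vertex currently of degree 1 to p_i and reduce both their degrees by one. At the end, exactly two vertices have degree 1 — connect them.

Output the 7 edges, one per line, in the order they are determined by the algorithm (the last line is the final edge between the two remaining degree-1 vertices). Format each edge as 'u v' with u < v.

Answer: 1 2
2 8
3 7
4 7
6 7
5 7
5 8

Derivation:
Initial degrees: {1:1, 2:2, 3:1, 4:1, 5:2, 6:1, 7:4, 8:2}
Step 1: smallest deg-1 vertex = 1, p_1 = 2. Add edge {1,2}. Now deg[1]=0, deg[2]=1.
Step 2: smallest deg-1 vertex = 2, p_2 = 8. Add edge {2,8}. Now deg[2]=0, deg[8]=1.
Step 3: smallest deg-1 vertex = 3, p_3 = 7. Add edge {3,7}. Now deg[3]=0, deg[7]=3.
Step 4: smallest deg-1 vertex = 4, p_4 = 7. Add edge {4,7}. Now deg[4]=0, deg[7]=2.
Step 5: smallest deg-1 vertex = 6, p_5 = 7. Add edge {6,7}. Now deg[6]=0, deg[7]=1.
Step 6: smallest deg-1 vertex = 7, p_6 = 5. Add edge {5,7}. Now deg[7]=0, deg[5]=1.
Final: two remaining deg-1 vertices are 5, 8. Add edge {5,8}.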